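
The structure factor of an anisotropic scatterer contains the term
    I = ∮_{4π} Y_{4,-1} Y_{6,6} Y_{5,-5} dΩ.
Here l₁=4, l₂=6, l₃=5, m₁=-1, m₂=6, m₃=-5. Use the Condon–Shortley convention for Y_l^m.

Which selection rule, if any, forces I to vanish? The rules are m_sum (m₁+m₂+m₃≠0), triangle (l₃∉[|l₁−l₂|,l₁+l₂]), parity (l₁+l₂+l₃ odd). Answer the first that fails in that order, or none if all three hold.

parity

Σmᵢ = 0  ✓
l₃∈[|l₁−l₂|,l₁+l₂]=[2,10], have l₃=5  ✓
Σlᵢ = 15 ⇒ odd  ✗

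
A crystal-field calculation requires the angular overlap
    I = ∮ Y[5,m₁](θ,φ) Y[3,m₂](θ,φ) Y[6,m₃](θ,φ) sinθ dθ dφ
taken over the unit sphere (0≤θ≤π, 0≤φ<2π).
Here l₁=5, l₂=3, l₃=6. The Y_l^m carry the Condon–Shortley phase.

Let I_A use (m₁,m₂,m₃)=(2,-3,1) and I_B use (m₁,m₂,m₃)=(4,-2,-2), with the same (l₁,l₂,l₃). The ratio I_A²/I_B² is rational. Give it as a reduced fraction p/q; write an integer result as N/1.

l's match ⇒ only the (l;m) 3-j factors differ between A and B.
A: triangle coeff Δ(5,3,6) = 1/675675; Σ_t [0,0]: t=0:+1/34560 = 1/34560; (3j)²=7/429 [(5 3 6; 2 -3 1)], sign=-1
B: triangle coeff Δ(5,3,6) = 1/675675; Σ_t [0,1]: t=0:+1/60480 t=1:−1/967680 = 1/64512; (3j)²=15/1001 [(5 3 6; 4 -2 -2)], sign=+1
I_A²/I_B² = (7/429)/(15/1001) = 49/45

49/45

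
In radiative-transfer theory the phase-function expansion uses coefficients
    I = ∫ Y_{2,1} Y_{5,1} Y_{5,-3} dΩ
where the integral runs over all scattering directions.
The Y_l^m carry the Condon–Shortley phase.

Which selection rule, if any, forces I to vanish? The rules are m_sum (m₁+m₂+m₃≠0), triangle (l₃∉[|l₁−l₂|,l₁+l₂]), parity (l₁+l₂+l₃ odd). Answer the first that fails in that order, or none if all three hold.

azimuthal sum: 1 + 1 − 3 = -1  ✗
3 ≤ 5 ≤ 7 (triangle on l)
L = 2 + 5 + 5 = 12 (even)

m_sum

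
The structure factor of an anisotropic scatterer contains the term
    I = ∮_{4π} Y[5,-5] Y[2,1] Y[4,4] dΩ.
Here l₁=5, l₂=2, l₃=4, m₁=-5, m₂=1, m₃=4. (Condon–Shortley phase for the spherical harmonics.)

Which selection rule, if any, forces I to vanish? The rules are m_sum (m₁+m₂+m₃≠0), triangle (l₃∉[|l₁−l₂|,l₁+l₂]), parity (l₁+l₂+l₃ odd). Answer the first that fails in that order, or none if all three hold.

parity

Σmᵢ = 0  ✓
l₃∈[|l₁−l₂|,l₁+l₂]=[3,7], have l₃=4  ✓
Σlᵢ = 11 ⇒ odd  ✗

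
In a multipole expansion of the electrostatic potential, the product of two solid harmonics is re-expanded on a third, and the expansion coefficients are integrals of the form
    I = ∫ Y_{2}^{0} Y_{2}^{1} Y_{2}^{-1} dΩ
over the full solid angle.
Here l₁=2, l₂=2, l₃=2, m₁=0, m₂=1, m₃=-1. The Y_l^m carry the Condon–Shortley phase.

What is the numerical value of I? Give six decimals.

m-sum 0 ✓  L=6 even ✓  0≤2≤4 ✓
Π(2lᵢ+1) = 5×5×5 = 125
triangle coeff Δ(2,2,2) = 1/630
Σ_t [0,2]: t=0:+1/8 t=1:−1/1 t=2:+1/8 = -3/4
(3j)²=2/35 [(2 2 2; 0 0 0)], sign=-1
Σ_t [1,2]: t=1:−1/2 t=2:+1/4 = -1/4
(3j)²=1/70 [(2 2 2; 0 1 -1)], sign=+1
⇒ 4πI² = 5/49
I = (-1)√(5/49/(4π)) = -0.09011188

-0.090112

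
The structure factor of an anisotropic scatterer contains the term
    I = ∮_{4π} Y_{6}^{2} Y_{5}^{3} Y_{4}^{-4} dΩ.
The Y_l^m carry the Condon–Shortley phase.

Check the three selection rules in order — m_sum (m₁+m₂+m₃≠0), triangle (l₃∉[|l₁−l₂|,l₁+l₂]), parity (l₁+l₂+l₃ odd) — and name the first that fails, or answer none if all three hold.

azimuthal sum: 2 + 3 − 4 = 1  ✗
1 ≤ 4 ≤ 11 (triangle on l)
L = 6 + 5 + 4 = 15 (odd)

m_sum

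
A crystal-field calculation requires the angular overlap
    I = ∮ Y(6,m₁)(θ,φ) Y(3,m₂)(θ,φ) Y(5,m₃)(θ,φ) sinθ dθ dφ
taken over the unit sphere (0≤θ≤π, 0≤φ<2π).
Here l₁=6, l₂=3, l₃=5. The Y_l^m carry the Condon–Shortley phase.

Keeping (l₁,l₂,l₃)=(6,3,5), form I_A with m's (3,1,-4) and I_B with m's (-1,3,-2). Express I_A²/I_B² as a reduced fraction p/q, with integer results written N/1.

Same 6,3,5: normalisation and zero-m 3j drop out of the ratio.
A: Δ: 4! 8! 2! / 15! → 1/675675; sum: t=2:+1/40320 t=3:−1/241920 = 1/48384; 3j²(6 3 5; 3 1 -4) = Δ·Π!·Σ² = 24/1001  (sign -1)
B: Δ: 4! 8! 2! / 15! → 1/675675; sum: t=4:+1/34560 = 1/34560; 3j²(6 3 5; -1 3 -2) = Δ·Π!·Σ² = 7/429  (sign -1)
I_A²/I_B² = (24/1001)/(7/429) = 72/49

72/49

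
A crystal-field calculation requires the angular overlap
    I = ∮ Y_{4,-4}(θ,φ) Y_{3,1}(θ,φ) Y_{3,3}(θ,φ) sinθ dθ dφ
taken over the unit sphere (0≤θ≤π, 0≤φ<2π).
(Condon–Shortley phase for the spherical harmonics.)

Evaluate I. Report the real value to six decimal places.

-0.166198

Checks pass: Σm=0; 10 even; l₃=3∈[1,7].
(2·4+1)(2·3+1)(2·3+1) = 441
Δ: 4! 4! 2! / 11! → 1/34650
sum: t=1:−1/72 t=2:+1/16 t=3:−1/72 = 5/144
3j²(4 3 3; 0 0 0) = Δ·Π!·Σ² = 2/77  (sign -1)
sum: t=4:+1/1152 = 1/1152
3j²(4 3 3; -4 1 3) = Δ·Π!·Σ² = 1/33  (sign +1)
combine: 4πI² = 441·2/77·1/33 = 42/121
take √, sign -1: I = -0.16619847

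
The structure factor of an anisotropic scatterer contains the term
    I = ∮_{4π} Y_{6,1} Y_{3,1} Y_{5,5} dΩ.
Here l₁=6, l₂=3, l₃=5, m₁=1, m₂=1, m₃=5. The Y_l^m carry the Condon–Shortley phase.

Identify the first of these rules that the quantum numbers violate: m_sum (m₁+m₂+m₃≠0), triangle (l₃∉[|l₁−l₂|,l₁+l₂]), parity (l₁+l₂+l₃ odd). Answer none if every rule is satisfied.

m_sum

m₁+m₂+m₃ = 1 + 1 + 5 = 7  ✗
triangle: |6−3|=3 ≤ l₃=5 ≤ 6+3=9
parity: l₁+l₂+l₃ = 14 is even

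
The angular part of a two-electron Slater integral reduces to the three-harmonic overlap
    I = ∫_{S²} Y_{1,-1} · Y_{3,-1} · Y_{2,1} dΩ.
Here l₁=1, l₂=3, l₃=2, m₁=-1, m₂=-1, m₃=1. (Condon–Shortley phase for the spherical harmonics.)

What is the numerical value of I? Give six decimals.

m-sum = -1 − 1 + 1 = -1 ≠ 0 ⇒ I = 0

0.000000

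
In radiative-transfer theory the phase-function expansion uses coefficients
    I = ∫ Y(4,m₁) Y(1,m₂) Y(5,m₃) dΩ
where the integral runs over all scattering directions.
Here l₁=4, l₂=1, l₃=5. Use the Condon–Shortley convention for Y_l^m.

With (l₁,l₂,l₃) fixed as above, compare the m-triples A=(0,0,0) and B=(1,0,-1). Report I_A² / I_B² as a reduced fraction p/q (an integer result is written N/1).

25/24

l's match ⇒ only the (l;m) 3-j factors differ between A and B.
A: triangle coeff Δ(4,1,5) = 1/495; Σ_t [0,0]: t=0:+1/576 = 1/576; (3j)²=5/99 [(4 1 5; 0 0 0)], sign=-1
B: triangle coeff Δ(4,1,5) = 1/495; Σ_t [0,0]: t=0:+1/720 = 1/720; (3j)²=8/165 [(4 1 5; 1 0 -1)], sign=+1
I_A²/I_B² = (5/99)/(8/165) = 25/24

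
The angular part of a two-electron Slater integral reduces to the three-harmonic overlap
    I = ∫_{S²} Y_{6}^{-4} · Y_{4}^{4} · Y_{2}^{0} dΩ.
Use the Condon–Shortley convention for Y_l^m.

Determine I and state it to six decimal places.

Rules hold: Σm=0, L=12 even, 2≤2≤10.
N = 13·9·5 = 585
Δ = 8!·4!·0!/13! = 1/6435
Racah Σ t=4..4: t=4:+1/2304 = 1/2304
⇒ 3j(6 4 2; 0 0 0)² = 5/143, sgn +1
Racah Σ t=8..8: t=8:+1/161280 = 1/161280
⇒ 3j(6 4 2; -4 4 0)² = 1/143, sgn +1
4πI² = N·(3j₀)²·(3jₘ)² = 225/1573
I = +1·√(0.143039/4π) = 0.10668957

0.106690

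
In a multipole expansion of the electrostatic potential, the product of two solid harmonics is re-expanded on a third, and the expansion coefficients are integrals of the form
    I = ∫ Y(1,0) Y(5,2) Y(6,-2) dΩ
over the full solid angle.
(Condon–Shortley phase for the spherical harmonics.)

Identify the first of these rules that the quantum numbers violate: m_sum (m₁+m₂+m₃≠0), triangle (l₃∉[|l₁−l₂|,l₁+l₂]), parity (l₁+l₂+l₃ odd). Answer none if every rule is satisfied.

none

Σmᵢ = 0  ✓
l₃∈[|l₁−l₂|,l₁+l₂]=[4,6], have l₃=6  ✓
Σlᵢ = 12 ⇒ even  ✓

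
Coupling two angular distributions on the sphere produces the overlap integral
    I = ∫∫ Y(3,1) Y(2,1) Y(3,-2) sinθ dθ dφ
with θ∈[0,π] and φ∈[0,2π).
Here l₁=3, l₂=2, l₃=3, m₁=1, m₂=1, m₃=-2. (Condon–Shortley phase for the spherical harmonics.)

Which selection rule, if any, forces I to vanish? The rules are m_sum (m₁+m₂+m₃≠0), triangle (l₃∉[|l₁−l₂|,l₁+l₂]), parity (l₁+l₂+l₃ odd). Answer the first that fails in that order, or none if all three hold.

none

azimuthal sum: 1 + 1 − 2 = 0  ✓
1 ≤ 3 ≤ 5 (triangle on l)  ✓
L = 3 + 2 + 3 = 8 (even)  ✓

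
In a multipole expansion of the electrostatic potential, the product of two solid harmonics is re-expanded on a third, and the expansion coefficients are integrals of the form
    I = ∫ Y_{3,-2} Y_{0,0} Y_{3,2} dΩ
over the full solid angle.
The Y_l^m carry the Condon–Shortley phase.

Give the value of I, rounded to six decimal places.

0.282095

Rules hold: Σm=0, L=6 even, 3≤3≤3.
N = 7·1·7 = 49
Δ = 0!·6!·0!/7! = 1/7
Racah Σ t=0..0: t=0:+1/36 = 1/36
⇒ 3j(3 0 3; 0 0 0)² = 1/7, sgn -1
Racah Σ t=0..0: t=0:+1/120 = 1/120
⇒ 3j(3 0 3; -2 0 2)² = 1/7, sgn -1
4πI² = N·(3j₀)²·(3jₘ)² = 1/1
I = +1·√(1/4π) = 0.28209479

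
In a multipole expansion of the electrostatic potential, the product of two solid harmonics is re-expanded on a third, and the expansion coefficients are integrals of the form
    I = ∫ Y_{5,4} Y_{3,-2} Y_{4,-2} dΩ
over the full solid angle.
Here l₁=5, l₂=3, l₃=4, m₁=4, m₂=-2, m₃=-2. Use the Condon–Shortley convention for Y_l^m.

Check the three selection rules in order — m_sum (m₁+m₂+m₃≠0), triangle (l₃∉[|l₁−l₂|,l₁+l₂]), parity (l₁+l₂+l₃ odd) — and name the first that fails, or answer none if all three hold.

azimuthal sum: 4 − 2 − 2 = 0  ✓
2 ≤ 4 ≤ 8 (triangle on l)  ✓
L = 5 + 3 + 4 = 12 (even)  ✓

none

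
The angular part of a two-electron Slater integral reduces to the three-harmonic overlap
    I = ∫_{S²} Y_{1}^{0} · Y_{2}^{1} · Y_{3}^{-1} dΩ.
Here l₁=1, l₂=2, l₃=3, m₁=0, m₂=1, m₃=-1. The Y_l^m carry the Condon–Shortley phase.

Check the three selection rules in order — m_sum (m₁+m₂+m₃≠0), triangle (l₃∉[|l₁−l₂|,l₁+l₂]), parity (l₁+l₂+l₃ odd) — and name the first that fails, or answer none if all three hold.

azimuthal sum: 0 + 1 − 1 = 0  ✓
1 ≤ 3 ≤ 3 (triangle on l)  ✓
L = 1 + 2 + 3 = 6 (even)  ✓

none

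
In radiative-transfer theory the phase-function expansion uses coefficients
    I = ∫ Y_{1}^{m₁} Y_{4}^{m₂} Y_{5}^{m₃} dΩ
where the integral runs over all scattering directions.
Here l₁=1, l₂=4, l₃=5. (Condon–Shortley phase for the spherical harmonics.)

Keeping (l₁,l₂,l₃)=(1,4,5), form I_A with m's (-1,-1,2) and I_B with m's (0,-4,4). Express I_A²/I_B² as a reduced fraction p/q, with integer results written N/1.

7/3

Same 1,4,5: normalisation and zero-m 3j drop out of the ratio.
A: Δ: 0! 2! 8! / 11! → 1/495; sum: t=0:+1/1440 = 1/1440; 3j²(1 4 5; -1 -1 2) = Δ·Π!·Σ² = 7/165  (sign -1)
B: Δ: 0! 2! 8! / 11! → 1/495; sum: t=0:+1/40320 = 1/40320; 3j²(1 4 5; 0 -4 4) = Δ·Π!·Σ² = 1/55  (sign -1)
I_A²/I_B² = (7/165)/(1/55) = 7/3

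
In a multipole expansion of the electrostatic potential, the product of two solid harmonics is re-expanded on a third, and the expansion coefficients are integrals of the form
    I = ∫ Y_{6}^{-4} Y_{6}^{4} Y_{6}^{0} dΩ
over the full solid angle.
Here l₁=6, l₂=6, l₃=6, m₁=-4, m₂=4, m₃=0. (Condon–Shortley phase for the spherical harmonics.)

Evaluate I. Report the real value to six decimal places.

-0.022901

Checks pass: Σm=0; 18 even; l₃=6∈[0,12].
(2·6+1)(2·6+1)(2·6+1) = 2197
Δ: 6! 6! 6! / 19! → 1/325909584
sum: t=0:+1/373248000 t=1:−1/1728000 t=2:+1/110592 t=3:−1/46656 t=4:+1/110592 t=5:−1/1728000 t=6:+1/373248000 = -7/1555200
3j²(6 6 6; 0 0 0) = Δ·Π!·Σ² = 400/46189  (sign -1)
sum: t=4:+1/24883200 t=5:−1/1728000 t=6:+1/1658880 = 1/15552000
3j²(6 6 6; -4 4 0) = Δ·Π!·Σ² = 16/46189  (sign +1)
combine: 4πI² = 2197·400/46189·16/46189 = 83200/12623809
take √, sign -1: I = -0.02290137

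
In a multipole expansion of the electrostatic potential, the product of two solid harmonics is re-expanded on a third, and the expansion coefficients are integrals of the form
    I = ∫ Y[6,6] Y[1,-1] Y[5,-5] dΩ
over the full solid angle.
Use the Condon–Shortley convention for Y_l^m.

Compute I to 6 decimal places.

m-sum 0 ✓  L=12 even ✓  5≤5≤7 ✓
Π(2lᵢ+1) = 13×3×11 = 429
triangle coeff Δ(6,1,5) = 1/858
Σ_t [1,1]: t=1:−1/14400 = -1/14400
(3j)²=6/143 [(6 1 5; 0 0 0)], sign=+1
Σ_t [0,0]: t=0:+1/7257600 = 1/7257600
(3j)²=1/13 [(6 1 5; 6 -1 -5)], sign=+1
⇒ 4πI² = 18/13
I = (+1)√(18/13/(4π)) = 0.33194004

0.331940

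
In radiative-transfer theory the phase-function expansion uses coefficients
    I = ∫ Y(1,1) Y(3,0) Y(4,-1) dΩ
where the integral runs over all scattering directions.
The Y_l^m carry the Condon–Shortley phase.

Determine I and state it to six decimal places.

-0.194664

Checks pass: Σm=0; 8 even; l₃=4∈[2,4].
(2·1+1)(2·3+1)(2·4+1) = 189
Δ: 0! 2! 6! / 9! → 1/252
sum: t=0:+1/36 = 1/36
3j²(1 3 4; 0 0 0) = Δ·Π!·Σ² = 4/63  (sign +1)
sum: t=0:+1/72 = 1/72
3j²(1 3 4; 1 0 -1) = Δ·Π!·Σ² = 5/126  (sign -1)
combine: 4πI² = 189·4/63·5/126 = 10/21
take √, sign -1: I = -0.19466390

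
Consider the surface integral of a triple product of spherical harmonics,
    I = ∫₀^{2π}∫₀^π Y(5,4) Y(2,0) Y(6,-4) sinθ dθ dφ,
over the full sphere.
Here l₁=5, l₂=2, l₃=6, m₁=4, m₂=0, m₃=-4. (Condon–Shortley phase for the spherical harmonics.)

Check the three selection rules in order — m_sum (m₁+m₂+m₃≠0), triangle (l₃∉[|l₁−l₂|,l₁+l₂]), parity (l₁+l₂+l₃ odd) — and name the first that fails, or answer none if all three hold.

Σmᵢ = 0  ✓
l₃∈[|l₁−l₂|,l₁+l₂]=[3,7], have l₃=6  ✓
Σlᵢ = 13 ⇒ odd  ✗

parity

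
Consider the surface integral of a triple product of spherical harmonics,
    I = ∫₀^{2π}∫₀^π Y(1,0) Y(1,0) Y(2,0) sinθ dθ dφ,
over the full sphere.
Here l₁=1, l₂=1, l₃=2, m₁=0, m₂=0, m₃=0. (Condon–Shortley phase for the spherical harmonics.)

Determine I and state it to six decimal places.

0.252313

Checks pass: Σm=0; 4 even; l₃=2∈[0,2].
(2·1+1)(2·1+1)(2·2+1) = 45
Δ: 0! 2! 2! / 5! → 1/30
sum: t=0:+1/1 = 1/1
3j²(1 1 2; 0 0 0) = Δ·Π!·Σ² = 2/15  (sign +1)
(m-triple is (0,0,0) — same symbol as above.)
combine: 4πI² = 45·2/15·2/15 = 4/5
take √, sign +1: I = 0.25231325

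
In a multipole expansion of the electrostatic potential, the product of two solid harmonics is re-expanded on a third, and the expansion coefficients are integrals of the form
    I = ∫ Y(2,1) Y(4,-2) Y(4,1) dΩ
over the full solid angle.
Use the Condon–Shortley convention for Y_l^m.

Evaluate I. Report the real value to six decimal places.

0.127700

m-sum 0 ✓  L=10 even ✓  2≤4≤6 ✓
Π(2lᵢ+1) = 5×9×9 = 405
triangle coeff Δ(2,4,4) = 1/13860
Σ_t [0,2]: t=0:+1/192 t=1:−1/36 t=2:+1/192 = -5/288
(3j)²=20/693 [(2 4 4; 0 0 0)], sign=-1
Σ_t [0,1]: t=0:+1/96 t=1:−1/240 = 1/160
(3j)²=27/1540 [(2 4 4; 1 -2 1)], sign=-1
⇒ 4πI² = 1215/5929
I = (+1)√(1215/5929/(4π)) = 0.12770047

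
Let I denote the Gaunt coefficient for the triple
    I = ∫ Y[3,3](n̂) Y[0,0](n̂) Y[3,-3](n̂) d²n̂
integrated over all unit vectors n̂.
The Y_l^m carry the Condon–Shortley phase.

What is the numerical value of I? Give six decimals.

-0.282095

Rules hold: Σm=0, L=6 even, 3≤3≤3.
N = 7·1·7 = 49
Δ = 0!·6!·0!/7! = 1/7
Racah Σ t=0..0: t=0:+1/36 = 1/36
⇒ 3j(3 0 3; 0 0 0)² = 1/7, sgn -1
Racah Σ t=0..0: t=0:+1/720 = 1/720
⇒ 3j(3 0 3; 3 0 -3)² = 1/7, sgn +1
4πI² = N·(3j₀)²·(3jₘ)² = 1/1
I = -1·√(1/4π) = -0.28209479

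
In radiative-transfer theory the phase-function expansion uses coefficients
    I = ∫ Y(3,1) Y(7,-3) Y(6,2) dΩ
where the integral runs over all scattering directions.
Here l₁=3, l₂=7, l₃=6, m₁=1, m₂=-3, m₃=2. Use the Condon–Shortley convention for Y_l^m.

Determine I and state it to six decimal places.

m-sum 0 ✓  L=16 even ✓  4≤6≤10 ✓
Π(2lᵢ+1) = 7×15×13 = 1365
triangle coeff Δ(3,7,6) = 1/2042040
Σ_t [1,3]: t=1:−1/207360 t=2:+1/57600 t=3:−1/207360 = 1/129600
(3j)²=168/12155 [(3 7 6; 0 0 0)], sign=+1
Σ_t [0,2]: t=0:+1/829440 t=1:−1/181440 t=2:+1/645120 = -1/362880
(3j)²=256/17017 [(3 7 6; 1 -3 2)], sign=-1
⇒ 4πI² = 129024/454597
I = (-1)√(129024/454597/(4π)) = -0.15028548

-0.150285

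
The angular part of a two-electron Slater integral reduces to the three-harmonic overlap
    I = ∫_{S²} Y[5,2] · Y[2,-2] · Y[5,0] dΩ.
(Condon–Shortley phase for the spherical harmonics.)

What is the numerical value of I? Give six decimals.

Rules hold: Σm=0, L=12 even, 3≤5≤7.
N = 11·5·11 = 605
Δ = 2!·8!·2!/13! = 1/38610
Racah Σ t=0..2: t=0:+1/2880 t=1:−1/576 t=2:+1/2880 = -1/960
⇒ 3j(5 2 5; 0 0 0)² = 10/429, sgn +1
Racah Σ t=0..0: t=0:+1/2880 = 1/2880
⇒ 3j(5 2 5; 2 -2 0)² = 14/429, sgn -1
4πI² = N·(3j₀)²·(3jₘ)² = 700/1521
I = -1·√(0.460224/4π) = -0.19137248

-0.191372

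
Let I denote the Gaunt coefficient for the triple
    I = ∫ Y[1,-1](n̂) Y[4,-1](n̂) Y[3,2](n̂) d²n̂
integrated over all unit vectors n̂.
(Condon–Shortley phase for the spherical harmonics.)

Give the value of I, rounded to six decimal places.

m-sum 0 ✓  L=8 even ✓  3≤3≤5 ✓
Π(2lᵢ+1) = 3×9×7 = 189
triangle coeff Δ(1,4,3) = 1/252
Σ_t [1,1]: t=1:−1/36 = -1/36
(3j)²=4/63 [(1 4 3; 0 0 0)], sign=+1
Σ_t [2,2]: t=2:+1/240 = 1/240
(3j)²=1/84 [(1 4 3; -1 -1 2)], sign=-1
⇒ 4πI² = 1/7
I = (-1)√(1/7/(4π)) = -0.10662181

-0.106622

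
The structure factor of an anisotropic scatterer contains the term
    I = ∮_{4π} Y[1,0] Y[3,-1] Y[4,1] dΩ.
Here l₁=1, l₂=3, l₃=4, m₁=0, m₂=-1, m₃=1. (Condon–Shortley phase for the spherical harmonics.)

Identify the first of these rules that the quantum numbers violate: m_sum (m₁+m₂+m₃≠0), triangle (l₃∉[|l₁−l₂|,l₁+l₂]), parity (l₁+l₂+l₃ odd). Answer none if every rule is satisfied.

Σmᵢ = 0  ✓
l₃∈[|l₁−l₂|,l₁+l₂]=[2,4], have l₃=4  ✓
Σlᵢ = 8 ⇒ even  ✓

none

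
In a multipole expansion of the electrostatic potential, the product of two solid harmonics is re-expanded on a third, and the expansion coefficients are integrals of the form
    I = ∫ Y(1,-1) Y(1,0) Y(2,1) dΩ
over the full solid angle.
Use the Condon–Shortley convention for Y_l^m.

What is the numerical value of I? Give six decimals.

Rules hold: Σm=0, L=4 even, 0≤2≤2.
N = 3·3·5 = 45
Δ = 0!·2!·2!/5! = 1/30
Racah Σ t=0..0: t=0:+1/1 = 1/1
⇒ 3j(1 1 2; 0 0 0)² = 2/15, sgn +1
Racah Σ t=0..0: t=0:+1/2 = 1/2
⇒ 3j(1 1 2; -1 0 1)² = 1/10, sgn -1
4πI² = N·(3j₀)²·(3jₘ)² = 3/5
I = -1·√(0.6/4π) = -0.21850969

-0.218510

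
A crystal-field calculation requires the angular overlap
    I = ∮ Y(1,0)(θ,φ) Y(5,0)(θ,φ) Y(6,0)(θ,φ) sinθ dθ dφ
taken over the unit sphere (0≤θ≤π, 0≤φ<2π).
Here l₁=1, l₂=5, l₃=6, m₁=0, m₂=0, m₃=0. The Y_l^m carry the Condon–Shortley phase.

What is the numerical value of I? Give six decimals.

Rules hold: Σm=0, L=12 even, 4≤6≤6.
N = 3·11·13 = 429
Δ = 0!·2!·10!/13! = 1/858
Racah Σ t=0..0: t=0:+1/14400 = 1/14400
⇒ 3j(1 5 6; 0 0 0)² = 6/143, sgn +1
(m-triple is (0,0,0) — same symbol as above.)
4πI² = N·(3j₀)²·(3jₘ)² = 108/143
I = +1·√(0.755245/4π) = 0.24515397

0.245154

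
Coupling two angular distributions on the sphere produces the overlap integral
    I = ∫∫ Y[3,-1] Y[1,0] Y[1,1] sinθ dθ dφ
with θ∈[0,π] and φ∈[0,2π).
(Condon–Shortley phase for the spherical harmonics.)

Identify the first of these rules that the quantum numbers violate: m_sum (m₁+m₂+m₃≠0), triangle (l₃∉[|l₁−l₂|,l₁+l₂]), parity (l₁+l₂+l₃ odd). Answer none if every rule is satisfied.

m₁+m₂+m₃ = -1 + 0 + 1 = 0  ✓
triangle: |3−1|=2 ≤ l₃=1 ≤ 3+1=4  ✗
parity: l₁+l₂+l₃ = 5 is odd

triangle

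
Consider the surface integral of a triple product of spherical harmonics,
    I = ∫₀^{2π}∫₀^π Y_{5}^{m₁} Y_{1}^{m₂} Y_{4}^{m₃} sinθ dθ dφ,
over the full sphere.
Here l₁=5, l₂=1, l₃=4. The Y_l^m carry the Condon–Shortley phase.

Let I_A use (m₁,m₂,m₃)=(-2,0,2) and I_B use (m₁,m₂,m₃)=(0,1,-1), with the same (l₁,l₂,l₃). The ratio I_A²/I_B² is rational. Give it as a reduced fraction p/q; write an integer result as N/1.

21/10

Shared (l₁,l₂,l₃)=(5,1,4): N and (l;000)² cancel in I_A²/I_B².
A: Δ = 2!·8!·0!/11! = 1/495; Racah Σ t=1..1: t=1:−1/1440 = -1/1440; ⇒ 3j(5 1 4; -2 0 2)² = 7/165, sgn -1
B: Δ = 2!·8!·0!/11! = 1/495; Racah Σ t=2..2: t=2:+1/1440 = 1/1440; ⇒ 3j(5 1 4; 0 1 -1)² = 2/99, sgn -1
I_A²/I_B² = (7/165)/(2/99) = 21/10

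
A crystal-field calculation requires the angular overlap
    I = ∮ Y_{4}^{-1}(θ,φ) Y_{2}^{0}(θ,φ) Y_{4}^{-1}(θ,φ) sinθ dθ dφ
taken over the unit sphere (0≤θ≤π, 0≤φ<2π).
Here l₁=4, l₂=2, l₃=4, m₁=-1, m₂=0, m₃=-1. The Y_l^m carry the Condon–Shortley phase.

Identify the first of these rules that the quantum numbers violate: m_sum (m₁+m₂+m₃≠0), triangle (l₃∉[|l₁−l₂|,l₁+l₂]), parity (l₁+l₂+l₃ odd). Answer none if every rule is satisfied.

Σmᵢ = -2  ✗
l₃∈[|l₁−l₂|,l₁+l₂]=[2,6], have l₃=4
Σlᵢ = 10 ⇒ even

m_sum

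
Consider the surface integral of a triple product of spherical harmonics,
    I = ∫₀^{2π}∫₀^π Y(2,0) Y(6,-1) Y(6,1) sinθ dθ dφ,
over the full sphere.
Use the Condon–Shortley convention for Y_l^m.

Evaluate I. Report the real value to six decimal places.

-0.149094

Rules hold: Σm=0, L=14 even, 4≤6≤8.
N = 5·13·13 = 845
Δ = 2!·2!·10!/15! = 1/90090
Racah Σ t=0..2: t=0:+1/69120 t=1:−1/14400 t=2:+1/69120 = -7/172800
⇒ 3j(2 6 6; 0 0 0)² = 14/715, sgn -1
Racah Σ t=0..2: t=0:+1/57600 t=1:−1/17280 t=2:+1/120960 = -13/403200
⇒ 3j(2 6 6; 0 -1 1)² = 13/770, sgn +1
4πI² = N·(3j₀)²·(3jₘ)² = 169/605
I = -1·√(0.279339/4π) = -0.14909419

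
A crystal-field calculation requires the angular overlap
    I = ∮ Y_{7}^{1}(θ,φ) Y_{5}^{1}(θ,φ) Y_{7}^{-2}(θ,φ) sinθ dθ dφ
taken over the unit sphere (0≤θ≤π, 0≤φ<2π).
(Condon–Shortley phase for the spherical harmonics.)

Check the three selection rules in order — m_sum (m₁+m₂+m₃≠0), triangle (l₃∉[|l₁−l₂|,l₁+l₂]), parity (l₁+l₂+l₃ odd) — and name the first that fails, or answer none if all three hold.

parity

azimuthal sum: 1 + 1 − 2 = 0  ✓
2 ≤ 7 ≤ 12 (triangle on l)  ✓
L = 7 + 5 + 7 = 19 (odd)  ✗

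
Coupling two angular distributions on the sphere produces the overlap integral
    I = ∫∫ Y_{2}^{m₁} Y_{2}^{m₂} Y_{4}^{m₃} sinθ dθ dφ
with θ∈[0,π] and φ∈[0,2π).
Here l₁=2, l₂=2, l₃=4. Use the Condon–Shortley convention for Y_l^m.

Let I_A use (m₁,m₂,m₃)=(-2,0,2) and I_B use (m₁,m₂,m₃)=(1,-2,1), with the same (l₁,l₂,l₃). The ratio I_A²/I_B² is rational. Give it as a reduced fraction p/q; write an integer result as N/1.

l's match ⇒ only the (l;m) 3-j factors differ between A and B.
A: triangle coeff Δ(2,2,4) = 1/630; Σ_t [0,0]: t=0:+1/96 = 1/96; (3j)²=1/42 [(2 2 4; -2 0 2)], sign=+1
B: triangle coeff Δ(2,2,4) = 1/630; Σ_t [0,0]: t=0:+1/144 = 1/144; (3j)²=1/126 [(2 2 4; 1 -2 1)], sign=-1
I_A²/I_B² = (1/42)/(1/126) = 3/1

3/1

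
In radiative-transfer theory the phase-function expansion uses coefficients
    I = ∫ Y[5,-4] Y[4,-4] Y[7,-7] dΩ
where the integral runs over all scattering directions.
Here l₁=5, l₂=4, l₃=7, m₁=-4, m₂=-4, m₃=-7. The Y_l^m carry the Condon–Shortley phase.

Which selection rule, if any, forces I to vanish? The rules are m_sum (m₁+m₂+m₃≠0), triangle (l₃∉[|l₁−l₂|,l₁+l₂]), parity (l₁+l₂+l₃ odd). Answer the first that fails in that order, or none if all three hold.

m_sum

Σmᵢ = -15  ✗
l₃∈[|l₁−l₂|,l₁+l₂]=[1,9], have l₃=7
Σlᵢ = 16 ⇒ even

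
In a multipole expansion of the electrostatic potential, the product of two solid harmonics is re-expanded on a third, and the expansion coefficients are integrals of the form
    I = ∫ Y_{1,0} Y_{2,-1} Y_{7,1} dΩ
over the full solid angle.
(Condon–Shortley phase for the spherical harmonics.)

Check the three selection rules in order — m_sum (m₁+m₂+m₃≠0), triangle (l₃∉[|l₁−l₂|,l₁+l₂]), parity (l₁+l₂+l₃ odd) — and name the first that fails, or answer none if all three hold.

m₁+m₂+m₃ = 0 − 1 + 1 = 0  ✓
triangle: |1−2|=1 ≤ l₃=7 ≤ 1+2=3  ✗
parity: l₁+l₂+l₃ = 10 is even

triangle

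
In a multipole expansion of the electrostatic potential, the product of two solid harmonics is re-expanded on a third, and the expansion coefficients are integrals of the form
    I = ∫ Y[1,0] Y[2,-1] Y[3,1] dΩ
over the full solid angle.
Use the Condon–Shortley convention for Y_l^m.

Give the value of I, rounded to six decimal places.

-0.233597

m-sum 0 ✓  L=6 even ✓  1≤3≤3 ✓
Π(2lᵢ+1) = 3×5×7 = 105
triangle coeff Δ(1,2,3) = 1/105
Σ_t [0,0]: t=0:+1/4 = 1/4
(3j)²=3/35 [(1 2 3; 0 0 0)], sign=-1
Σ_t [0,0]: t=0:+1/6 = 1/6
(3j)²=8/105 [(1 2 3; 0 -1 1)], sign=+1
⇒ 4πI² = 24/35
I = (-1)√(24/35/(4π)) = -0.23359668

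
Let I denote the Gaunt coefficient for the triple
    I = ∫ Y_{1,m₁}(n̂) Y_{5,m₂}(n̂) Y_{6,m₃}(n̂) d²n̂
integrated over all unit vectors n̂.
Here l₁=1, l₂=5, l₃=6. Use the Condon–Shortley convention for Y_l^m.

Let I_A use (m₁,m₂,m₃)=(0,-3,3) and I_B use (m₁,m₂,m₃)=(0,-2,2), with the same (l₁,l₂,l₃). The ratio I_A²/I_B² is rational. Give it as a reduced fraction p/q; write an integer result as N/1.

Shared (l₁,l₂,l₃)=(1,5,6): N and (l;000)² cancel in I_A²/I_B².
A: Δ = 0!·2!·10!/13! = 1/858; Racah Σ t=0..0: t=0:+1/80640 = 1/80640; ⇒ 3j(1 5 6; 0 -3 3)² = 9/286, sgn -1
B: Δ = 0!·2!·10!/13! = 1/858; Racah Σ t=0..0: t=0:+1/30240 = 1/30240; ⇒ 3j(1 5 6; 0 -2 2)² = 16/429, sgn +1
I_A²/I_B² = (9/286)/(16/429) = 27/32

27/32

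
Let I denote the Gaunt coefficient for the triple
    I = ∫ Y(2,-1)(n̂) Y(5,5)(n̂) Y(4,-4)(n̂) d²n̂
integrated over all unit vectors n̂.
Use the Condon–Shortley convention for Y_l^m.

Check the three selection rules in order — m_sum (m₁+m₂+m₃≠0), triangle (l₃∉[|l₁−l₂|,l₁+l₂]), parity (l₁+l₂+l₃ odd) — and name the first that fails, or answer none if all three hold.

parity

Σmᵢ = 0  ✓
l₃∈[|l₁−l₂|,l₁+l₂]=[3,7], have l₃=4  ✓
Σlᵢ = 11 ⇒ odd  ✗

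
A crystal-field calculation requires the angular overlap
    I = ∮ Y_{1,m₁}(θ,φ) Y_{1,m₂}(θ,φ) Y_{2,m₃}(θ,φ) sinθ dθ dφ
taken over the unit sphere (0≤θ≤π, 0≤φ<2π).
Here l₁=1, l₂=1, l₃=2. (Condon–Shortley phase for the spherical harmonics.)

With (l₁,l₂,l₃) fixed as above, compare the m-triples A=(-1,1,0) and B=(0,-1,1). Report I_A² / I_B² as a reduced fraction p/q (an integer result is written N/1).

Same 1,1,2: normalisation and zero-m 3j drop out of the ratio.
A: Δ: 0! 2! 2! / 5! → 1/30; sum: t=0:+1/4 = 1/4; 3j²(1 1 2; -1 1 0) = Δ·Π!·Σ² = 1/30  (sign +1)
B: Δ: 0! 2! 2! / 5! → 1/30; sum: t=0:+1/2 = 1/2; 3j²(1 1 2; 0 -1 1) = Δ·Π!·Σ² = 1/10  (sign -1)
I_A²/I_B² = (1/30)/(1/10) = 1/3

1/3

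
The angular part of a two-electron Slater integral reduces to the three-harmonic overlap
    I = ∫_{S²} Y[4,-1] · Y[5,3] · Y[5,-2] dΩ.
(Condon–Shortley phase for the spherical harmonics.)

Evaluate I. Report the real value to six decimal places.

-0.118854

m-sum 0 ✓  L=14 even ✓  1≤5≤9 ✓
Π(2lᵢ+1) = 9×11×11 = 1089
triangle coeff Δ(4,5,5) = 1/3153150
Σ_t [0,4]: t=0:+1/69120 t=1:−1/1728 t=2:+1/576 t=3:−1/1728 t=4:+1/69120 = 7/11520
(3j)²=2/143 [(4 5 5; 0 0 0)], sign=-1
Σ_t [2,4]: t=2:+1/17280 t=3:−1/2880 t=4:+1/6912 = -1/6912
(3j)²=5/429 [(4 5 5; -1 3 -2)], sign=+1
⇒ 4πI² = 30/169
I = (-1)√(30/169/(4π)) = -0.11885360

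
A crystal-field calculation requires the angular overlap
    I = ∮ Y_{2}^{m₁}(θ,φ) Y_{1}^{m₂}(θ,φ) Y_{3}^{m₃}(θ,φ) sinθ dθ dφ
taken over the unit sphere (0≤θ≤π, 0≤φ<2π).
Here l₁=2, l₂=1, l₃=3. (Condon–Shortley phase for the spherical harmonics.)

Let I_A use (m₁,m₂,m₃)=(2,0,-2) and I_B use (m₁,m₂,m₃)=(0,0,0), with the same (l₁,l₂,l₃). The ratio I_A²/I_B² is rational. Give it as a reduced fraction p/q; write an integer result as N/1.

5/9

l's match ⇒ only the (l;m) 3-j factors differ between A and B.
A: triangle coeff Δ(2,1,3) = 1/105; Σ_t [0,0]: t=0:+1/24 = 1/24; (3j)²=1/21 [(2 1 3; 2 0 -2)], sign=-1
B: triangle coeff Δ(2,1,3) = 1/105; Σ_t [0,0]: t=0:+1/4 = 1/4; (3j)²=3/35 [(2 1 3; 0 0 0)], sign=-1
I_A²/I_B² = (1/21)/(3/35) = 5/9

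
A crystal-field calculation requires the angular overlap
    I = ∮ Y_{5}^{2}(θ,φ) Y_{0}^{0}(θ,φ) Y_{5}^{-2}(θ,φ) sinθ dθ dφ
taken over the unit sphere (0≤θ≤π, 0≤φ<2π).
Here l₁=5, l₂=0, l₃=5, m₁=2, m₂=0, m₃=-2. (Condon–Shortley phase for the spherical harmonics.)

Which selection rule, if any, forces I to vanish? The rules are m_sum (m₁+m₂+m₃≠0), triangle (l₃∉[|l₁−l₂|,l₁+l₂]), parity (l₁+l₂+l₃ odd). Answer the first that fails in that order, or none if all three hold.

m₁+m₂+m₃ = 2 + 0 − 2 = 0  ✓
triangle: |5−0|=5 ≤ l₃=5 ≤ 5+0=5  ✓
parity: l₁+l₂+l₃ = 10 is even  ✓

none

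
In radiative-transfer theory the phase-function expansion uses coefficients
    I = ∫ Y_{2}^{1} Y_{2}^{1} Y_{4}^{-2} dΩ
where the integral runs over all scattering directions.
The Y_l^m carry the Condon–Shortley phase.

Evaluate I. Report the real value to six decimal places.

0.254875

m-sum 0 ✓  L=8 even ✓  0≤4≤4 ✓
Π(2lᵢ+1) = 5×5×9 = 225
triangle coeff Δ(2,2,4) = 1/630
Σ_t [0,0]: t=0:+1/16 = 1/16
(3j)²=2/35 [(2 2 4; 0 0 0)], sign=+1
Σ_t [0,0]: t=0:+1/36 = 1/36
(3j)²=4/63 [(2 2 4; 1 1 -2)], sign=+1
⇒ 4πI² = 40/49
I = (+1)√(40/49/(4π)) = 0.25487487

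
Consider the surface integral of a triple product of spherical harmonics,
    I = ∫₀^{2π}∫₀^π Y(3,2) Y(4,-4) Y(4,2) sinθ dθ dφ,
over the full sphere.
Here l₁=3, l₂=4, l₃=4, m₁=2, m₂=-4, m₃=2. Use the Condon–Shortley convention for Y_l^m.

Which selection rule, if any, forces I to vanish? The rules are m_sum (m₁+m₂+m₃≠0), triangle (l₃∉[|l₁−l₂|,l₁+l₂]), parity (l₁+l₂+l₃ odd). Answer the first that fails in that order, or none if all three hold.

Σmᵢ = 0  ✓
l₃∈[|l₁−l₂|,l₁+l₂]=[1,7], have l₃=4  ✓
Σlᵢ = 11 ⇒ odd  ✗

parity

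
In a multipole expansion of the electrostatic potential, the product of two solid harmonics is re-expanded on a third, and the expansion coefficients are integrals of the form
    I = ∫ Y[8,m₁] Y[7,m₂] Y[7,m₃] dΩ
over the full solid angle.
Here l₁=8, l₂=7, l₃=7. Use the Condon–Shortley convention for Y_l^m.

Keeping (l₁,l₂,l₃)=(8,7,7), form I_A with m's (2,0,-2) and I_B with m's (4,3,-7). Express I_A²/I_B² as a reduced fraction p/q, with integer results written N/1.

5/78

Shared (l₁,l₂,l₃)=(8,7,7): N and (l;000)² cancel in I_A²/I_B².
A: Δ = 8!·8!·6!/23! = 1/22086194130; Racah Σ t=1..6: t=1:−1/2612736000 t=2:+1/99532800 t=3:−1/24883200 t=4:+1/29859840 t=5:−1/174182400 t=6:+1/6967296000 = -11/4180377600; ⇒ 3j(8 7 7; 2 0 -2)² = 175/193154, sgn +1
B: Δ = 8!·8!·6!/23! = 1/22086194130; Racah Σ t=4..4: t=4:+1/16721510400 = 1/16721510400; ⇒ 3j(8 7 7; 4 3 -7)² = 105/7429, sgn +1
I_A²/I_B² = (175/193154)/(105/7429) = 5/78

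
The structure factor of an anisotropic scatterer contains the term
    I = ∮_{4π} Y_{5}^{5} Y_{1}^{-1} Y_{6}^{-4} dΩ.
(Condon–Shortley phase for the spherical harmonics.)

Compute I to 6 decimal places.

0.040859

Rules hold: Σm=0, L=12 even, 4≤6≤6.
N = 11·3·13 = 429
Δ = 0!·10!·2!/13! = 1/858
Racah Σ t=0..0: t=0:+1/14400 = 1/14400
⇒ 3j(5 1 6; 0 0 0)² = 6/143, sgn +1
Racah Σ t=0..0: t=0:+1/7257600 = 1/7257600
⇒ 3j(5 1 6; 5 -1 -4)² = 1/858, sgn +1
4πI² = N·(3j₀)²·(3jₘ)² = 3/143
I = +1·√(0.020979/4π) = 0.04085899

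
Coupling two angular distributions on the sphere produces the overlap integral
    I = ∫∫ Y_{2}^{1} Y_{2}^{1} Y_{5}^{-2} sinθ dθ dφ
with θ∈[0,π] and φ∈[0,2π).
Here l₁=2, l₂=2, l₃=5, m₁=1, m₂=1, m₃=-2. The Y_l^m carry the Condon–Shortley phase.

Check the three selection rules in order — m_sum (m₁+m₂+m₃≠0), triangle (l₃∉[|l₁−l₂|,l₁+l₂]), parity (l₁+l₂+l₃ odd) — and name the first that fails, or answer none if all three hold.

m₁+m₂+m₃ = 1 + 1 − 2 = 0  ✓
triangle: |2−2|=0 ≤ l₃=5 ≤ 2+2=4  ✗
parity: l₁+l₂+l₃ = 9 is odd

triangle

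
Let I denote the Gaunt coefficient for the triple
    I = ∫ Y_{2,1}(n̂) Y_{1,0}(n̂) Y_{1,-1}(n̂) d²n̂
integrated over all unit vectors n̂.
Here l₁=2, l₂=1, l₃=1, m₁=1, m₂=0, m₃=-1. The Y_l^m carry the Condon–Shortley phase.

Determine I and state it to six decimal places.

-0.218510

Checks pass: Σm=0; 4 even; l₃=1∈[1,3].
(2·2+1)(2·1+1)(2·1+1) = 45
Δ: 2! 2! 0! / 5! → 1/30
sum: t=1:−1/1 = -1/1
3j²(2 1 1; 0 0 0) = Δ·Π!·Σ² = 2/15  (sign +1)
sum: t=1:−1/2 = -1/2
3j²(2 1 1; 1 0 -1) = Δ·Π!·Σ² = 1/10  (sign -1)
combine: 4πI² = 45·2/15·1/10 = 3/5
take √, sign -1: I = -0.21850969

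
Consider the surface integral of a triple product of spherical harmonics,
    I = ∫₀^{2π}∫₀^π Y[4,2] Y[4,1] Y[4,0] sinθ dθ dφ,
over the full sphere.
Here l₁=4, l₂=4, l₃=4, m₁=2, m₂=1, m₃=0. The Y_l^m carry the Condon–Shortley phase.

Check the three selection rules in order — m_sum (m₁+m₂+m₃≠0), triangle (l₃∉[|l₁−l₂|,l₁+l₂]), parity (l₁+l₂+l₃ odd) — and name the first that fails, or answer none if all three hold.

m_sum

m₁+m₂+m₃ = 2 + 1 + 0 = 3  ✗
triangle: |4−4|=0 ≤ l₃=4 ≤ 4+4=8
parity: l₁+l₂+l₃ = 12 is even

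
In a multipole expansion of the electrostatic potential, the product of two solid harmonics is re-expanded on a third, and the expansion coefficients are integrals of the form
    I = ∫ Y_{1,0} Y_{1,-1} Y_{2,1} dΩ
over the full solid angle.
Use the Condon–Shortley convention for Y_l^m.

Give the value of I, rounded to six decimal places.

m-sum 0 ✓  L=4 even ✓  0≤2≤2 ✓
Π(2lᵢ+1) = 3×3×5 = 45
triangle coeff Δ(1,1,2) = 1/30
Σ_t [0,0]: t=0:+1/1 = 1/1
(3j)²=2/15 [(1 1 2; 0 0 0)], sign=+1
Σ_t [0,0]: t=0:+1/2 = 1/2
(3j)²=1/10 [(1 1 2; 0 -1 1)], sign=-1
⇒ 4πI² = 3/5
I = (-1)√(3/5/(4π)) = -0.21850969

-0.218510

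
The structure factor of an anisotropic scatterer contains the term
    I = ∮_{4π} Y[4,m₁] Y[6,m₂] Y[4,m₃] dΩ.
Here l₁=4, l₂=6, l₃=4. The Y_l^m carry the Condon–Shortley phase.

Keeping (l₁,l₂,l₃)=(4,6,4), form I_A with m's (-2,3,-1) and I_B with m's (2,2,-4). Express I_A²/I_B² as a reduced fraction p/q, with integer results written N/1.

Same 4,6,4: normalisation and zero-m 3j drop out of the ratio.
A: Δ: 6! 2! 6! / 15! → 1/1261260; sum: t=4:+1/11520 t=5:−1/5760 t=6:+1/51840 = -7/103680; 3j²(4 6 4; -2 3 -1) = Δ·Π!·Σ² = 7/858  (sign +1)
B: Δ: 6! 2! 6! / 15! → 1/1261260; sum: t=2:+1/69120 = 1/69120; 3j²(4 6 4; 2 2 -4) = Δ·Π!·Σ² = 4/429  (sign +1)
I_A²/I_B² = (7/858)/(4/429) = 7/8

7/8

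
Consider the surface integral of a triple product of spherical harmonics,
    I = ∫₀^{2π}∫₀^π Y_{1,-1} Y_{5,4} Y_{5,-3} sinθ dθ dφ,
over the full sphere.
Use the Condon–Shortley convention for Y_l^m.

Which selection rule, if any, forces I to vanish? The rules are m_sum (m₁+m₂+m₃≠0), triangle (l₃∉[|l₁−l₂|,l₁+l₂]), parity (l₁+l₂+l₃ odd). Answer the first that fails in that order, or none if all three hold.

m₁+m₂+m₃ = -1 + 4 − 3 = 0  ✓
triangle: |1−5|=4 ≤ l₃=5 ≤ 1+5=6  ✓
parity: l₁+l₂+l₃ = 11 is odd  ✗

parity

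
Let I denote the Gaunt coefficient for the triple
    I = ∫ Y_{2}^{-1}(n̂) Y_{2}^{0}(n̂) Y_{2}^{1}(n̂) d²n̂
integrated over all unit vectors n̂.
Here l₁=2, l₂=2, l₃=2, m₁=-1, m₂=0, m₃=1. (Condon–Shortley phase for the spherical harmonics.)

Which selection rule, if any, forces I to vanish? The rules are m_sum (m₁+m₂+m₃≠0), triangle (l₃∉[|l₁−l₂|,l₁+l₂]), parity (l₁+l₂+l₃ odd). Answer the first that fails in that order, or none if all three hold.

m₁+m₂+m₃ = -1 + 0 + 1 = 0  ✓
triangle: |2−2|=0 ≤ l₃=2 ≤ 2+2=4  ✓
parity: l₁+l₂+l₃ = 6 is even  ✓

none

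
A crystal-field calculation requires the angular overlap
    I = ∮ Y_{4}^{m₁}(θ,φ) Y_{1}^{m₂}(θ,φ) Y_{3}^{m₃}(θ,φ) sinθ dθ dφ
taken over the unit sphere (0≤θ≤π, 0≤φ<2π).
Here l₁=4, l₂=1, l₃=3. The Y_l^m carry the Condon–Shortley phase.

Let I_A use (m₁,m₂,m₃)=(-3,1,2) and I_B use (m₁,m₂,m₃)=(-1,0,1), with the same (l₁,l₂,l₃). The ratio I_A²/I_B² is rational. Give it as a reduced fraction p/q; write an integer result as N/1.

7/5

Same 4,1,3: normalisation and zero-m 3j drop out of the ratio.
A: Δ: 2! 6! 0! / 9! → 1/252; sum: t=2:+1/240 = 1/240; 3j²(4 1 3; -3 1 2) = Δ·Π!·Σ² = 1/12  (sign -1)
B: Δ: 2! 6! 0! / 9! → 1/252; sum: t=1:−1/48 = -1/48; 3j²(4 1 3; -1 0 1) = Δ·Π!·Σ² = 5/84  (sign -1)
I_A²/I_B² = (1/12)/(5/84) = 7/5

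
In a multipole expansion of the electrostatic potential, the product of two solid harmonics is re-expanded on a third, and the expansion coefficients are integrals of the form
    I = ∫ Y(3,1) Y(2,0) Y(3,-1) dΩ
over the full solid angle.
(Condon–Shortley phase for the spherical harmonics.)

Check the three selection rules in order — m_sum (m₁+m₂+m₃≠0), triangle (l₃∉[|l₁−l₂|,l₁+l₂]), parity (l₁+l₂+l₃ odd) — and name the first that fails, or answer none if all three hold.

none

m₁+m₂+m₃ = 1 + 0 − 1 = 0  ✓
triangle: |3−2|=1 ≤ l₃=3 ≤ 3+2=5  ✓
parity: l₁+l₂+l₃ = 8 is even  ✓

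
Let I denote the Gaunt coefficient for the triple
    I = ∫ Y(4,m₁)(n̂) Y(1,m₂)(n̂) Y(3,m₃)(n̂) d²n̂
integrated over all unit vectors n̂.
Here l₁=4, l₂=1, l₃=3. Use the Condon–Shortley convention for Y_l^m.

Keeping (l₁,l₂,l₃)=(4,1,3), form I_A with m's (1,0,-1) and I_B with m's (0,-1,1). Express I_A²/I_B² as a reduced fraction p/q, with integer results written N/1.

5/2

Shared (l₁,l₂,l₃)=(4,1,3): N and (l;000)² cancel in I_A²/I_B².
A: Δ = 2!·6!·0!/9! = 1/252; Racah Σ t=1..1: t=1:−1/48 = -1/48; ⇒ 3j(4 1 3; 1 0 -1)² = 5/84, sgn -1
B: Δ = 2!·6!·0!/9! = 1/252; Racah Σ t=0..0: t=0:+1/96 = 1/96; ⇒ 3j(4 1 3; 0 -1 1)² = 1/42, sgn +1
I_A²/I_B² = (5/84)/(1/42) = 5/2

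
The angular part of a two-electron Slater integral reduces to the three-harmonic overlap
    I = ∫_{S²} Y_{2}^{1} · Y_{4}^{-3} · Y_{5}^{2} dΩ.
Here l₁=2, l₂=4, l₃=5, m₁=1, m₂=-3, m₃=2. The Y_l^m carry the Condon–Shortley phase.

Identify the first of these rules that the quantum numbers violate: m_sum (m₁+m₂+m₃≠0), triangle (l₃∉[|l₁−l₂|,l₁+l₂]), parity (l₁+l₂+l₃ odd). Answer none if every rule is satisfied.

parity

m₁+m₂+m₃ = 1 − 3 + 2 = 0  ✓
triangle: |2−4|=2 ≤ l₃=5 ≤ 2+4=6  ✓
parity: l₁+l₂+l₃ = 11 is odd  ✗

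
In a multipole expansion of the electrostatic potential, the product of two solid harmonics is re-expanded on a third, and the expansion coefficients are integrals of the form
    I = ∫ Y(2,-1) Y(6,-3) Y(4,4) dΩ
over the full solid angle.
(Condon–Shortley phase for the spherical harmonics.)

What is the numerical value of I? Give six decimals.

m-sum 0 ✓  L=12 even ✓  4≤4≤8 ✓
Π(2lᵢ+1) = 5×13×9 = 585
triangle coeff Δ(2,6,4) = 1/6435
Σ_t [2,2]: t=2:+1/2304 = 1/2304
(3j)²=5/143 [(2 6 4; 0 0 0)], sign=+1
Σ_t [3,3]: t=3:−1/241920 = -1/241920
(3j)²=1/715 [(2 6 4; -1 -3 4)], sign=-1
⇒ 4πI² = 45/1573
I = (-1)√(45/1573/(4π)) = -0.04771303

-0.047713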